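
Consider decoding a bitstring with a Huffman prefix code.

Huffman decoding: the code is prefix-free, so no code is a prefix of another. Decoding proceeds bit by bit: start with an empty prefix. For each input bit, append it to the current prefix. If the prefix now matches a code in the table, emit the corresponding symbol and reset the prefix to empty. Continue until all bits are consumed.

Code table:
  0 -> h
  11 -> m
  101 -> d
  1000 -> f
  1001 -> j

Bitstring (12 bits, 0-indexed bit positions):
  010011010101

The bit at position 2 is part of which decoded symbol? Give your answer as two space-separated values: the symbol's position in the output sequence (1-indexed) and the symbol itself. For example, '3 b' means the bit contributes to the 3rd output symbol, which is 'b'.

Answer: 2 j

Derivation:
Bit 0: prefix='0' -> emit 'h', reset
Bit 1: prefix='1' (no match yet)
Bit 2: prefix='10' (no match yet)
Bit 3: prefix='100' (no match yet)
Bit 4: prefix='1001' -> emit 'j', reset
Bit 5: prefix='1' (no match yet)
Bit 6: prefix='10' (no match yet)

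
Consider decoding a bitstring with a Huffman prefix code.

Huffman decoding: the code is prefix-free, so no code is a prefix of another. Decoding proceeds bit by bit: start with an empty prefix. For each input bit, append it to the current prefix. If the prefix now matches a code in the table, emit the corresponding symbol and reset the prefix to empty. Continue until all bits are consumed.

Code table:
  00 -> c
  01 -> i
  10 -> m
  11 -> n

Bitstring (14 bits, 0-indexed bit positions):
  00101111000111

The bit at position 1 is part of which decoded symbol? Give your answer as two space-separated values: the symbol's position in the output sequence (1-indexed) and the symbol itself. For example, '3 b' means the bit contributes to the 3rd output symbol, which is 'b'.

Bit 0: prefix='0' (no match yet)
Bit 1: prefix='00' -> emit 'c', reset
Bit 2: prefix='1' (no match yet)
Bit 3: prefix='10' -> emit 'm', reset
Bit 4: prefix='1' (no match yet)
Bit 5: prefix='11' -> emit 'n', reset

Answer: 1 c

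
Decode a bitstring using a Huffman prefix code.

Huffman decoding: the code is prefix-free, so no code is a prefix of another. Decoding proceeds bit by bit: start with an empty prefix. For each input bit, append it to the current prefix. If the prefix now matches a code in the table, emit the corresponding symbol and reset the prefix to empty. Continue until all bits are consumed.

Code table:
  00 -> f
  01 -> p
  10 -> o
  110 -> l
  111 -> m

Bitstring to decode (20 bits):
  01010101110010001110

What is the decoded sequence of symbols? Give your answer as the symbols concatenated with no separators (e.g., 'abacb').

Answer: pppplpfpl

Derivation:
Bit 0: prefix='0' (no match yet)
Bit 1: prefix='01' -> emit 'p', reset
Bit 2: prefix='0' (no match yet)
Bit 3: prefix='01' -> emit 'p', reset
Bit 4: prefix='0' (no match yet)
Bit 5: prefix='01' -> emit 'p', reset
Bit 6: prefix='0' (no match yet)
Bit 7: prefix='01' -> emit 'p', reset
Bit 8: prefix='1' (no match yet)
Bit 9: prefix='11' (no match yet)
Bit 10: prefix='110' -> emit 'l', reset
Bit 11: prefix='0' (no match yet)
Bit 12: prefix='01' -> emit 'p', reset
Bit 13: prefix='0' (no match yet)
Bit 14: prefix='00' -> emit 'f', reset
Bit 15: prefix='0' (no match yet)
Bit 16: prefix='01' -> emit 'p', reset
Bit 17: prefix='1' (no match yet)
Bit 18: prefix='11' (no match yet)
Bit 19: prefix='110' -> emit 'l', reset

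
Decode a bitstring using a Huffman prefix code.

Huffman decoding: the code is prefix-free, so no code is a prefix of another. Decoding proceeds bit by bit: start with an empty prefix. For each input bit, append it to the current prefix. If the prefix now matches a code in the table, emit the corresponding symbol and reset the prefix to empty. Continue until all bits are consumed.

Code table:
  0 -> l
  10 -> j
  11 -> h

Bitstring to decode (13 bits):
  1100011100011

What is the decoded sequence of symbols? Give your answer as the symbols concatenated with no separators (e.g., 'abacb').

Bit 0: prefix='1' (no match yet)
Bit 1: prefix='11' -> emit 'h', reset
Bit 2: prefix='0' -> emit 'l', reset
Bit 3: prefix='0' -> emit 'l', reset
Bit 4: prefix='0' -> emit 'l', reset
Bit 5: prefix='1' (no match yet)
Bit 6: prefix='11' -> emit 'h', reset
Bit 7: prefix='1' (no match yet)
Bit 8: prefix='10' -> emit 'j', reset
Bit 9: prefix='0' -> emit 'l', reset
Bit 10: prefix='0' -> emit 'l', reset
Bit 11: prefix='1' (no match yet)
Bit 12: prefix='11' -> emit 'h', reset

Answer: hlllhjllh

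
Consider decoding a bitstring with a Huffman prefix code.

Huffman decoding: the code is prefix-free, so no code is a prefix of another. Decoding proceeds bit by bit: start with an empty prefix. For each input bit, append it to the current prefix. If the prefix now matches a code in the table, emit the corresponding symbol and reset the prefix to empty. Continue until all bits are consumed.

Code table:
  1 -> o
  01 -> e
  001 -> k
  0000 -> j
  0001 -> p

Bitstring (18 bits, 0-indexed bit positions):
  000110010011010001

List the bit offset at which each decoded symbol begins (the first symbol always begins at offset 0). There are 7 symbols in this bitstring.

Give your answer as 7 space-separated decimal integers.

Bit 0: prefix='0' (no match yet)
Bit 1: prefix='00' (no match yet)
Bit 2: prefix='000' (no match yet)
Bit 3: prefix='0001' -> emit 'p', reset
Bit 4: prefix='1' -> emit 'o', reset
Bit 5: prefix='0' (no match yet)
Bit 6: prefix='00' (no match yet)
Bit 7: prefix='001' -> emit 'k', reset
Bit 8: prefix='0' (no match yet)
Bit 9: prefix='00' (no match yet)
Bit 10: prefix='001' -> emit 'k', reset
Bit 11: prefix='1' -> emit 'o', reset
Bit 12: prefix='0' (no match yet)
Bit 13: prefix='01' -> emit 'e', reset
Bit 14: prefix='0' (no match yet)
Bit 15: prefix='00' (no match yet)
Bit 16: prefix='000' (no match yet)
Bit 17: prefix='0001' -> emit 'p', reset

Answer: 0 4 5 8 11 12 14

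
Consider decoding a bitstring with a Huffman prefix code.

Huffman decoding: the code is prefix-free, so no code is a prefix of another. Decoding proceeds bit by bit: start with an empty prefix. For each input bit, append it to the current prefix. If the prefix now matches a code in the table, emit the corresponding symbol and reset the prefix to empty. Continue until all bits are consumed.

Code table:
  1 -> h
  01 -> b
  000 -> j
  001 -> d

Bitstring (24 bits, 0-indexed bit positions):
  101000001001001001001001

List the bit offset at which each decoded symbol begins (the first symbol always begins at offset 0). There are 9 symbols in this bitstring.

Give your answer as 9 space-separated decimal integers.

Bit 0: prefix='1' -> emit 'h', reset
Bit 1: prefix='0' (no match yet)
Bit 2: prefix='01' -> emit 'b', reset
Bit 3: prefix='0' (no match yet)
Bit 4: prefix='00' (no match yet)
Bit 5: prefix='000' -> emit 'j', reset
Bit 6: prefix='0' (no match yet)
Bit 7: prefix='00' (no match yet)
Bit 8: prefix='001' -> emit 'd', reset
Bit 9: prefix='0' (no match yet)
Bit 10: prefix='00' (no match yet)
Bit 11: prefix='001' -> emit 'd', reset
Bit 12: prefix='0' (no match yet)
Bit 13: prefix='00' (no match yet)
Bit 14: prefix='001' -> emit 'd', reset
Bit 15: prefix='0' (no match yet)
Bit 16: prefix='00' (no match yet)
Bit 17: prefix='001' -> emit 'd', reset
Bit 18: prefix='0' (no match yet)
Bit 19: prefix='00' (no match yet)
Bit 20: prefix='001' -> emit 'd', reset
Bit 21: prefix='0' (no match yet)
Bit 22: prefix='00' (no match yet)
Bit 23: prefix='001' -> emit 'd', reset

Answer: 0 1 3 6 9 12 15 18 21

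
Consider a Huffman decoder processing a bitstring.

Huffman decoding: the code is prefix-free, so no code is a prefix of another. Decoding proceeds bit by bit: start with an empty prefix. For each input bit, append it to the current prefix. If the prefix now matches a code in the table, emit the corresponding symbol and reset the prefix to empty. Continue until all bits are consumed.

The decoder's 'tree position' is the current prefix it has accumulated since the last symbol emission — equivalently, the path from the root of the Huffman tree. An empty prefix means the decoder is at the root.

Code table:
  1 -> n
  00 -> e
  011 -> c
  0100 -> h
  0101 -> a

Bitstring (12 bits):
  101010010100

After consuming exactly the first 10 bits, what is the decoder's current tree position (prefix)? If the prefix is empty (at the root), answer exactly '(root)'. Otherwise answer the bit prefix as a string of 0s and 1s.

Bit 0: prefix='1' -> emit 'n', reset
Bit 1: prefix='0' (no match yet)
Bit 2: prefix='01' (no match yet)
Bit 3: prefix='010' (no match yet)
Bit 4: prefix='0101' -> emit 'a', reset
Bit 5: prefix='0' (no match yet)
Bit 6: prefix='00' -> emit 'e', reset
Bit 7: prefix='1' -> emit 'n', reset
Bit 8: prefix='0' (no match yet)
Bit 9: prefix='01' (no match yet)

Answer: 01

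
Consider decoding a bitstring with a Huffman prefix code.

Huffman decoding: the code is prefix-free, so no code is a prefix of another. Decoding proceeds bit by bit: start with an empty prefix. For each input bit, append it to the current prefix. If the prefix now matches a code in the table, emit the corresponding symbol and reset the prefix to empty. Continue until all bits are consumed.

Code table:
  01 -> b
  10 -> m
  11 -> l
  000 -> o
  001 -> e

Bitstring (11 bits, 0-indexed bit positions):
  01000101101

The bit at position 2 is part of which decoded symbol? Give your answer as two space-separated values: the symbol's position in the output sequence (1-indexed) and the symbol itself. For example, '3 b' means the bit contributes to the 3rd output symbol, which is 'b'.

Bit 0: prefix='0' (no match yet)
Bit 1: prefix='01' -> emit 'b', reset
Bit 2: prefix='0' (no match yet)
Bit 3: prefix='00' (no match yet)
Bit 4: prefix='000' -> emit 'o', reset
Bit 5: prefix='1' (no match yet)
Bit 6: prefix='10' -> emit 'm', reset

Answer: 2 o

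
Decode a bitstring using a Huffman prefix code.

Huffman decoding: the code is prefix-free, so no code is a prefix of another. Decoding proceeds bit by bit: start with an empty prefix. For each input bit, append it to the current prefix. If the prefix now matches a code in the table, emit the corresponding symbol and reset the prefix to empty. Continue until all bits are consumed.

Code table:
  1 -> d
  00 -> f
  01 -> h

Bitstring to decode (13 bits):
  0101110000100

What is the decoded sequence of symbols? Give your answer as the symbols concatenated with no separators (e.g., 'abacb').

Answer: hhddffdf

Derivation:
Bit 0: prefix='0' (no match yet)
Bit 1: prefix='01' -> emit 'h', reset
Bit 2: prefix='0' (no match yet)
Bit 3: prefix='01' -> emit 'h', reset
Bit 4: prefix='1' -> emit 'd', reset
Bit 5: prefix='1' -> emit 'd', reset
Bit 6: prefix='0' (no match yet)
Bit 7: prefix='00' -> emit 'f', reset
Bit 8: prefix='0' (no match yet)
Bit 9: prefix='00' -> emit 'f', reset
Bit 10: prefix='1' -> emit 'd', reset
Bit 11: prefix='0' (no match yet)
Bit 12: prefix='00' -> emit 'f', reset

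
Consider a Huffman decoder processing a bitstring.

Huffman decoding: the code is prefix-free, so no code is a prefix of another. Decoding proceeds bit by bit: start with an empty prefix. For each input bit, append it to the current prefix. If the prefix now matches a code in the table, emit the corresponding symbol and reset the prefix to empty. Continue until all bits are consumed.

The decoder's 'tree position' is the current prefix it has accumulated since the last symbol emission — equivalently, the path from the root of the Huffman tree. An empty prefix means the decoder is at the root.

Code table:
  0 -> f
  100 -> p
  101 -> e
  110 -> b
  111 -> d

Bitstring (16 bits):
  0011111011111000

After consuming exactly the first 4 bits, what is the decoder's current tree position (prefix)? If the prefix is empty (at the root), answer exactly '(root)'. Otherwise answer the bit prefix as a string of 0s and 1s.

Answer: 11

Derivation:
Bit 0: prefix='0' -> emit 'f', reset
Bit 1: prefix='0' -> emit 'f', reset
Bit 2: prefix='1' (no match yet)
Bit 3: prefix='11' (no match yet)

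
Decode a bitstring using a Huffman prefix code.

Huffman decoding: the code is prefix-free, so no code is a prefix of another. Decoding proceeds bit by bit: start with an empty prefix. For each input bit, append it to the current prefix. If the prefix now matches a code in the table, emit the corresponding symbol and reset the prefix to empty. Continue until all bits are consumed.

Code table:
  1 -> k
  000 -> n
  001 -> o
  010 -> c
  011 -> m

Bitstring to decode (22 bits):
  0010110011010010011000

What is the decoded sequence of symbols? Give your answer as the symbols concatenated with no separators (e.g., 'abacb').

Bit 0: prefix='0' (no match yet)
Bit 1: prefix='00' (no match yet)
Bit 2: prefix='001' -> emit 'o', reset
Bit 3: prefix='0' (no match yet)
Bit 4: prefix='01' (no match yet)
Bit 5: prefix='011' -> emit 'm', reset
Bit 6: prefix='0' (no match yet)
Bit 7: prefix='00' (no match yet)
Bit 8: prefix='001' -> emit 'o', reset
Bit 9: prefix='1' -> emit 'k', reset
Bit 10: prefix='0' (no match yet)
Bit 11: prefix='01' (no match yet)
Bit 12: prefix='010' -> emit 'c', reset
Bit 13: prefix='0' (no match yet)
Bit 14: prefix='01' (no match yet)
Bit 15: prefix='010' -> emit 'c', reset
Bit 16: prefix='0' (no match yet)
Bit 17: prefix='01' (no match yet)
Bit 18: prefix='011' -> emit 'm', reset
Bit 19: prefix='0' (no match yet)
Bit 20: prefix='00' (no match yet)
Bit 21: prefix='000' -> emit 'n', reset

Answer: omokccmn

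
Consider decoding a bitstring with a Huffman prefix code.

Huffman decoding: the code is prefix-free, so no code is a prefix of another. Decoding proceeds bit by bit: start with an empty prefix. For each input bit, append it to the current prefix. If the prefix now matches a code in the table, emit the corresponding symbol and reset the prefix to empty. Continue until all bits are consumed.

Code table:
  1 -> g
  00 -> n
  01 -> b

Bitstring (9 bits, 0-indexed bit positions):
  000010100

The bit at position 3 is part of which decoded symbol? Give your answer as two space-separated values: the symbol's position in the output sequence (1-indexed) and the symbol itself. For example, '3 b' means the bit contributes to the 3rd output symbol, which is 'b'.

Answer: 2 n

Derivation:
Bit 0: prefix='0' (no match yet)
Bit 1: prefix='00' -> emit 'n', reset
Bit 2: prefix='0' (no match yet)
Bit 3: prefix='00' -> emit 'n', reset
Bit 4: prefix='1' -> emit 'g', reset
Bit 5: prefix='0' (no match yet)
Bit 6: prefix='01' -> emit 'b', reset
Bit 7: prefix='0' (no match yet)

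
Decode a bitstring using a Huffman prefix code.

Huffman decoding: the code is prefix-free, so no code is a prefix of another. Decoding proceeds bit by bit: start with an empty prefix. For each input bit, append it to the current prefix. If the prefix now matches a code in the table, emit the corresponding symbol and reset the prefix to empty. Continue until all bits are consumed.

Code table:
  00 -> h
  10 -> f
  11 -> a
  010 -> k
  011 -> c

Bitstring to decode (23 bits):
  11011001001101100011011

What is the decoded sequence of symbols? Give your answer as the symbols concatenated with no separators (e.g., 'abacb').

Bit 0: prefix='1' (no match yet)
Bit 1: prefix='11' -> emit 'a', reset
Bit 2: prefix='0' (no match yet)
Bit 3: prefix='01' (no match yet)
Bit 4: prefix='011' -> emit 'c', reset
Bit 5: prefix='0' (no match yet)
Bit 6: prefix='00' -> emit 'h', reset
Bit 7: prefix='1' (no match yet)
Bit 8: prefix='10' -> emit 'f', reset
Bit 9: prefix='0' (no match yet)
Bit 10: prefix='01' (no match yet)
Bit 11: prefix='011' -> emit 'c', reset
Bit 12: prefix='0' (no match yet)
Bit 13: prefix='01' (no match yet)
Bit 14: prefix='011' -> emit 'c', reset
Bit 15: prefix='0' (no match yet)
Bit 16: prefix='00' -> emit 'h', reset
Bit 17: prefix='0' (no match yet)
Bit 18: prefix='01' (no match yet)
Bit 19: prefix='011' -> emit 'c', reset
Bit 20: prefix='0' (no match yet)
Bit 21: prefix='01' (no match yet)
Bit 22: prefix='011' -> emit 'c', reset

Answer: achfcchcc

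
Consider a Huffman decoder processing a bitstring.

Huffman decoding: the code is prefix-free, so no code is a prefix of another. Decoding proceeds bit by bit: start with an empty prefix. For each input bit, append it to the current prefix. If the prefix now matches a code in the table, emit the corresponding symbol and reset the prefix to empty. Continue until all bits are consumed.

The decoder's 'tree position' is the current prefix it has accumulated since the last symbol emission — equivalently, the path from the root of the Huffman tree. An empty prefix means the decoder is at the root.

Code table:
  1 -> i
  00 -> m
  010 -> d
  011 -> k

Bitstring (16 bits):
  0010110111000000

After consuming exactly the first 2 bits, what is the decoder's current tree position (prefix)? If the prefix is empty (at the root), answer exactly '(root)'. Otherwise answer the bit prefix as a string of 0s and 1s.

Answer: (root)

Derivation:
Bit 0: prefix='0' (no match yet)
Bit 1: prefix='00' -> emit 'm', reset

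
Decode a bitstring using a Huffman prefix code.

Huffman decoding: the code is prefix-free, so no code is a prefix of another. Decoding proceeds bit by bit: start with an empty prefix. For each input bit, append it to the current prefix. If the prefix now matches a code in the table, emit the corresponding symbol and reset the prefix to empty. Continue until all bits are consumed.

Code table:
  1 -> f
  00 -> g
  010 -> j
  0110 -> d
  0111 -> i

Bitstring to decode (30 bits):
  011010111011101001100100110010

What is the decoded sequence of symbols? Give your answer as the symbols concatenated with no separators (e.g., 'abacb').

Bit 0: prefix='0' (no match yet)
Bit 1: prefix='01' (no match yet)
Bit 2: prefix='011' (no match yet)
Bit 3: prefix='0110' -> emit 'd', reset
Bit 4: prefix='1' -> emit 'f', reset
Bit 5: prefix='0' (no match yet)
Bit 6: prefix='01' (no match yet)
Bit 7: prefix='011' (no match yet)
Bit 8: prefix='0111' -> emit 'i', reset
Bit 9: prefix='0' (no match yet)
Bit 10: prefix='01' (no match yet)
Bit 11: prefix='011' (no match yet)
Bit 12: prefix='0111' -> emit 'i', reset
Bit 13: prefix='0' (no match yet)
Bit 14: prefix='01' (no match yet)
Bit 15: prefix='010' -> emit 'j', reset
Bit 16: prefix='0' (no match yet)
Bit 17: prefix='01' (no match yet)
Bit 18: prefix='011' (no match yet)
Bit 19: prefix='0110' -> emit 'd', reset
Bit 20: prefix='0' (no match yet)
Bit 21: prefix='01' (no match yet)
Bit 22: prefix='010' -> emit 'j', reset
Bit 23: prefix='0' (no match yet)
Bit 24: prefix='01' (no match yet)
Bit 25: prefix='011' (no match yet)
Bit 26: prefix='0110' -> emit 'd', reset
Bit 27: prefix='0' (no match yet)
Bit 28: prefix='01' (no match yet)
Bit 29: prefix='010' -> emit 'j', reset

Answer: dfiijdjdj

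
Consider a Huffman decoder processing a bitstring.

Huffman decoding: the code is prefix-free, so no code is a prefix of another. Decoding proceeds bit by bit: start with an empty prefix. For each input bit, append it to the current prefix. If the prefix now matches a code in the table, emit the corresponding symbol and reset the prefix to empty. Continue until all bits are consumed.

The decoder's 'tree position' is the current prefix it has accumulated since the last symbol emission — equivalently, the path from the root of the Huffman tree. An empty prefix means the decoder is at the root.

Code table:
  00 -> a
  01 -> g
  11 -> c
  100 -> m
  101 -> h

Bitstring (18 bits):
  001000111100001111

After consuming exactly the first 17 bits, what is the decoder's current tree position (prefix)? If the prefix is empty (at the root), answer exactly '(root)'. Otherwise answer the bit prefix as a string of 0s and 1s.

Bit 0: prefix='0' (no match yet)
Bit 1: prefix='00' -> emit 'a', reset
Bit 2: prefix='1' (no match yet)
Bit 3: prefix='10' (no match yet)
Bit 4: prefix='100' -> emit 'm', reset
Bit 5: prefix='0' (no match yet)
Bit 6: prefix='01' -> emit 'g', reset
Bit 7: prefix='1' (no match yet)
Bit 8: prefix='11' -> emit 'c', reset
Bit 9: prefix='1' (no match yet)
Bit 10: prefix='10' (no match yet)
Bit 11: prefix='100' -> emit 'm', reset
Bit 12: prefix='0' (no match yet)
Bit 13: prefix='00' -> emit 'a', reset
Bit 14: prefix='1' (no match yet)
Bit 15: prefix='11' -> emit 'c', reset
Bit 16: prefix='1' (no match yet)

Answer: 1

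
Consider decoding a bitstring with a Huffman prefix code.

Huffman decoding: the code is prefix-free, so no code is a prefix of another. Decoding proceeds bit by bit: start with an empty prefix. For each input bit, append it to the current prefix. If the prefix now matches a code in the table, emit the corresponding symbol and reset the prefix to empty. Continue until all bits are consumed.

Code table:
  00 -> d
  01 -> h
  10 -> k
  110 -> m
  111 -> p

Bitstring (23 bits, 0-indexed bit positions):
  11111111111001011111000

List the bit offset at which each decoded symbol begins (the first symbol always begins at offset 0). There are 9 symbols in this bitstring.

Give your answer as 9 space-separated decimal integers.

Answer: 0 3 6 9 12 14 16 19 21

Derivation:
Bit 0: prefix='1' (no match yet)
Bit 1: prefix='11' (no match yet)
Bit 2: prefix='111' -> emit 'p', reset
Bit 3: prefix='1' (no match yet)
Bit 4: prefix='11' (no match yet)
Bit 5: prefix='111' -> emit 'p', reset
Bit 6: prefix='1' (no match yet)
Bit 7: prefix='11' (no match yet)
Bit 8: prefix='111' -> emit 'p', reset
Bit 9: prefix='1' (no match yet)
Bit 10: prefix='11' (no match yet)
Bit 11: prefix='110' -> emit 'm', reset
Bit 12: prefix='0' (no match yet)
Bit 13: prefix='01' -> emit 'h', reset
Bit 14: prefix='0' (no match yet)
Bit 15: prefix='01' -> emit 'h', reset
Bit 16: prefix='1' (no match yet)
Bit 17: prefix='11' (no match yet)
Bit 18: prefix='111' -> emit 'p', reset
Bit 19: prefix='1' (no match yet)
Bit 20: prefix='10' -> emit 'k', reset
Bit 21: prefix='0' (no match yet)
Bit 22: prefix='00' -> emit 'd', reset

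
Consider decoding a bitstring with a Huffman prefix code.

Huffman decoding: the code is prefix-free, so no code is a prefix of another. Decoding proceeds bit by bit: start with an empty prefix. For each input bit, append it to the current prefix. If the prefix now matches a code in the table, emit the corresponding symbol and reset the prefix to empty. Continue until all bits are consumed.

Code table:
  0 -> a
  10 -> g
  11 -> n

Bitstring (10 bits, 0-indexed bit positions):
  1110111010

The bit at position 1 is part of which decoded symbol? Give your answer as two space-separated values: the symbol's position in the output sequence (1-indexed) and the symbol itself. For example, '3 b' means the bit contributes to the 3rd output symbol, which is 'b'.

Answer: 1 n

Derivation:
Bit 0: prefix='1' (no match yet)
Bit 1: prefix='11' -> emit 'n', reset
Bit 2: prefix='1' (no match yet)
Bit 3: prefix='10' -> emit 'g', reset
Bit 4: prefix='1' (no match yet)
Bit 5: prefix='11' -> emit 'n', reset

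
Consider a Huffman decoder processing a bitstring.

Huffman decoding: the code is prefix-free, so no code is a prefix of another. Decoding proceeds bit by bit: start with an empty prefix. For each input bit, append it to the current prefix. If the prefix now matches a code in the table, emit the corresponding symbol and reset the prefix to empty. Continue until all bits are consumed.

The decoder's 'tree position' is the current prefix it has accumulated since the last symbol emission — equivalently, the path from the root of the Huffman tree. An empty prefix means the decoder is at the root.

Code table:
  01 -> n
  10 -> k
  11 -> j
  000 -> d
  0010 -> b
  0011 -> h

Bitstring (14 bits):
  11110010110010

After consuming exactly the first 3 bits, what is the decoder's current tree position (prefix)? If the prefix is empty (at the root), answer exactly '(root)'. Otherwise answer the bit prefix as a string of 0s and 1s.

Bit 0: prefix='1' (no match yet)
Bit 1: prefix='11' -> emit 'j', reset
Bit 2: prefix='1' (no match yet)

Answer: 1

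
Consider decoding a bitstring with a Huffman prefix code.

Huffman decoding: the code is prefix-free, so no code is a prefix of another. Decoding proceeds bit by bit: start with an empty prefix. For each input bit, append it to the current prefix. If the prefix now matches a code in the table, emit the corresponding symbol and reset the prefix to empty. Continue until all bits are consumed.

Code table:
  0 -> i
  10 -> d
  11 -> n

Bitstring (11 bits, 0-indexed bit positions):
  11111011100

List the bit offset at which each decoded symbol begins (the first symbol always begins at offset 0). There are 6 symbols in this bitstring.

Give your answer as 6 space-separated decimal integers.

Answer: 0 2 4 6 8 10

Derivation:
Bit 0: prefix='1' (no match yet)
Bit 1: prefix='11' -> emit 'n', reset
Bit 2: prefix='1' (no match yet)
Bit 3: prefix='11' -> emit 'n', reset
Bit 4: prefix='1' (no match yet)
Bit 5: prefix='10' -> emit 'd', reset
Bit 6: prefix='1' (no match yet)
Bit 7: prefix='11' -> emit 'n', reset
Bit 8: prefix='1' (no match yet)
Bit 9: prefix='10' -> emit 'd', reset
Bit 10: prefix='0' -> emit 'i', reset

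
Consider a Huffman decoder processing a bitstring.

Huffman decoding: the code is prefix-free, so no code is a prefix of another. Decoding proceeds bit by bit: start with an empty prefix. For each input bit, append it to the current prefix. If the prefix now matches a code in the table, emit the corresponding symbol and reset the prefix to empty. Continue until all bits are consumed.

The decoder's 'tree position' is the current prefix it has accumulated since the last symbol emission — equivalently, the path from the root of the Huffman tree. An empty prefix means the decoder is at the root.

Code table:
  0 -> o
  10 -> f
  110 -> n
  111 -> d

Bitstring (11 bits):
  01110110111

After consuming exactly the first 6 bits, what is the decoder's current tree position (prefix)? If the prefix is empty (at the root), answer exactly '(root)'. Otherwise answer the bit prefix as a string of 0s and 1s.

Answer: 1

Derivation:
Bit 0: prefix='0' -> emit 'o', reset
Bit 1: prefix='1' (no match yet)
Bit 2: prefix='11' (no match yet)
Bit 3: prefix='111' -> emit 'd', reset
Bit 4: prefix='0' -> emit 'o', reset
Bit 5: prefix='1' (no match yet)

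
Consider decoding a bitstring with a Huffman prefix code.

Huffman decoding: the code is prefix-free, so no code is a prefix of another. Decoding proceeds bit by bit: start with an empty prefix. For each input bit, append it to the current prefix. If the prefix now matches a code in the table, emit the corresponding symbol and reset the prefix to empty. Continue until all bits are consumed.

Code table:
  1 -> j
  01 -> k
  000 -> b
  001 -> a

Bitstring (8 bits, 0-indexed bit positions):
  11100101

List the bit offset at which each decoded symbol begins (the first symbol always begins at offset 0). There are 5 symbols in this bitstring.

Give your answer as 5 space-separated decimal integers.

Bit 0: prefix='1' -> emit 'j', reset
Bit 1: prefix='1' -> emit 'j', reset
Bit 2: prefix='1' -> emit 'j', reset
Bit 3: prefix='0' (no match yet)
Bit 4: prefix='00' (no match yet)
Bit 5: prefix='001' -> emit 'a', reset
Bit 6: prefix='0' (no match yet)
Bit 7: prefix='01' -> emit 'k', reset

Answer: 0 1 2 3 6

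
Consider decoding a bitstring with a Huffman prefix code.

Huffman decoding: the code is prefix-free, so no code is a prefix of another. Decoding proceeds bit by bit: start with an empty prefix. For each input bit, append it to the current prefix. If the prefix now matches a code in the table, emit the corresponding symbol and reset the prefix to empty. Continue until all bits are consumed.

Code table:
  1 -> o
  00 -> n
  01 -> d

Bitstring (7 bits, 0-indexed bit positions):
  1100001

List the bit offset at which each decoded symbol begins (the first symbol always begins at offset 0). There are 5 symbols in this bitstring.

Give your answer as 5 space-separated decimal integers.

Answer: 0 1 2 4 6

Derivation:
Bit 0: prefix='1' -> emit 'o', reset
Bit 1: prefix='1' -> emit 'o', reset
Bit 2: prefix='0' (no match yet)
Bit 3: prefix='00' -> emit 'n', reset
Bit 4: prefix='0' (no match yet)
Bit 5: prefix='00' -> emit 'n', reset
Bit 6: prefix='1' -> emit 'o', reset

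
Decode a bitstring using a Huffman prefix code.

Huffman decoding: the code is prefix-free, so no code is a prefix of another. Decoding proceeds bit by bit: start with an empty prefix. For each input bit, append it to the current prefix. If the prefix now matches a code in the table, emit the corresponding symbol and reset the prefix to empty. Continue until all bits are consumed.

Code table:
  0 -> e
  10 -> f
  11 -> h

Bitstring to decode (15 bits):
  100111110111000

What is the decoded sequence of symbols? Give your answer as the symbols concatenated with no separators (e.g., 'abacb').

Answer: fehhfhfee

Derivation:
Bit 0: prefix='1' (no match yet)
Bit 1: prefix='10' -> emit 'f', reset
Bit 2: prefix='0' -> emit 'e', reset
Bit 3: prefix='1' (no match yet)
Bit 4: prefix='11' -> emit 'h', reset
Bit 5: prefix='1' (no match yet)
Bit 6: prefix='11' -> emit 'h', reset
Bit 7: prefix='1' (no match yet)
Bit 8: prefix='10' -> emit 'f', reset
Bit 9: prefix='1' (no match yet)
Bit 10: prefix='11' -> emit 'h', reset
Bit 11: prefix='1' (no match yet)
Bit 12: prefix='10' -> emit 'f', reset
Bit 13: prefix='0' -> emit 'e', reset
Bit 14: prefix='0' -> emit 'e', reset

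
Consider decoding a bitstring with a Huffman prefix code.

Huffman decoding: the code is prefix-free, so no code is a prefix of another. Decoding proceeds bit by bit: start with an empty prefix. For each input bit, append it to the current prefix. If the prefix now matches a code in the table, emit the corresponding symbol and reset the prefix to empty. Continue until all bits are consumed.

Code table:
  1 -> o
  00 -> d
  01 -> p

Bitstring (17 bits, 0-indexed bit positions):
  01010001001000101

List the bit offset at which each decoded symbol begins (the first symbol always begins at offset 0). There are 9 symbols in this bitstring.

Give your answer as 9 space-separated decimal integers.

Bit 0: prefix='0' (no match yet)
Bit 1: prefix='01' -> emit 'p', reset
Bit 2: prefix='0' (no match yet)
Bit 3: prefix='01' -> emit 'p', reset
Bit 4: prefix='0' (no match yet)
Bit 5: prefix='00' -> emit 'd', reset
Bit 6: prefix='0' (no match yet)
Bit 7: prefix='01' -> emit 'p', reset
Bit 8: prefix='0' (no match yet)
Bit 9: prefix='00' -> emit 'd', reset
Bit 10: prefix='1' -> emit 'o', reset
Bit 11: prefix='0' (no match yet)
Bit 12: prefix='00' -> emit 'd', reset
Bit 13: prefix='0' (no match yet)
Bit 14: prefix='01' -> emit 'p', reset
Bit 15: prefix='0' (no match yet)
Bit 16: prefix='01' -> emit 'p', reset

Answer: 0 2 4 6 8 10 11 13 15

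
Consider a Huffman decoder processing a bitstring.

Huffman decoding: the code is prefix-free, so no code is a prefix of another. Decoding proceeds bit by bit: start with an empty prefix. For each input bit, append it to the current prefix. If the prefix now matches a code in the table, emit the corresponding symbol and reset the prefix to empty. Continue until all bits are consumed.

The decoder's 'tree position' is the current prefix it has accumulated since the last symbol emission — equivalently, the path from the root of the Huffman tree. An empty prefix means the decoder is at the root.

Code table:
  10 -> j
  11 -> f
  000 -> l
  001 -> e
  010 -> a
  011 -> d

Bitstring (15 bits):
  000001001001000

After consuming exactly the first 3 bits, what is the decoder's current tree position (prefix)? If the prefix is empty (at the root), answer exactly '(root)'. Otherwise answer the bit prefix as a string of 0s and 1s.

Bit 0: prefix='0' (no match yet)
Bit 1: prefix='00' (no match yet)
Bit 2: prefix='000' -> emit 'l', reset

Answer: (root)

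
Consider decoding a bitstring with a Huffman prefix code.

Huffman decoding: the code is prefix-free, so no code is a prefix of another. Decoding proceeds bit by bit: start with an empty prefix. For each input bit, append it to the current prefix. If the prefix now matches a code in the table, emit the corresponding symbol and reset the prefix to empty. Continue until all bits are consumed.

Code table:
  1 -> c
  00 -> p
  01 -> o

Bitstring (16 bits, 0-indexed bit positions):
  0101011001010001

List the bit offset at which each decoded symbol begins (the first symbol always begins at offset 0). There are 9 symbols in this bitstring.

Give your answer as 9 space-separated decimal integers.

Bit 0: prefix='0' (no match yet)
Bit 1: prefix='01' -> emit 'o', reset
Bit 2: prefix='0' (no match yet)
Bit 3: prefix='01' -> emit 'o', reset
Bit 4: prefix='0' (no match yet)
Bit 5: prefix='01' -> emit 'o', reset
Bit 6: prefix='1' -> emit 'c', reset
Bit 7: prefix='0' (no match yet)
Bit 8: prefix='00' -> emit 'p', reset
Bit 9: prefix='1' -> emit 'c', reset
Bit 10: prefix='0' (no match yet)
Bit 11: prefix='01' -> emit 'o', reset
Bit 12: prefix='0' (no match yet)
Bit 13: prefix='00' -> emit 'p', reset
Bit 14: prefix='0' (no match yet)
Bit 15: prefix='01' -> emit 'o', reset

Answer: 0 2 4 6 7 9 10 12 14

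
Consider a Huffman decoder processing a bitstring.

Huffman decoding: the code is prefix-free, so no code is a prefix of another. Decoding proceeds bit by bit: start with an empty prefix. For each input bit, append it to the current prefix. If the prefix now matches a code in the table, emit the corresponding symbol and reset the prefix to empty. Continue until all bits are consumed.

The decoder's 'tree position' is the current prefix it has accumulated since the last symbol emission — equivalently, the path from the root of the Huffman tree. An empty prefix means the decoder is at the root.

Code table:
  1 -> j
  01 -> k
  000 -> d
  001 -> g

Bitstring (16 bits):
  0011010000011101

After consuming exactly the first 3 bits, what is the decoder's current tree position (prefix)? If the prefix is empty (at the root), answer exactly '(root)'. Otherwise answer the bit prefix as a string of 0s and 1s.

Answer: (root)

Derivation:
Bit 0: prefix='0' (no match yet)
Bit 1: prefix='00' (no match yet)
Bit 2: prefix='001' -> emit 'g', reset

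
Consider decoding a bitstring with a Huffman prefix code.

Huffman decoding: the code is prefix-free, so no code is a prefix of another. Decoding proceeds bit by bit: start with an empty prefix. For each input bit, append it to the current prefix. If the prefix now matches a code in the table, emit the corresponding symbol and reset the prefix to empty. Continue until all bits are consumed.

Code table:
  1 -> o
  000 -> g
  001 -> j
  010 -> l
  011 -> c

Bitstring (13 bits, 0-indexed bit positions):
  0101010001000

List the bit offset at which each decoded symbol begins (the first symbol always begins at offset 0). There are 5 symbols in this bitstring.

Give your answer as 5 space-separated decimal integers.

Bit 0: prefix='0' (no match yet)
Bit 1: prefix='01' (no match yet)
Bit 2: prefix='010' -> emit 'l', reset
Bit 3: prefix='1' -> emit 'o', reset
Bit 4: prefix='0' (no match yet)
Bit 5: prefix='01' (no match yet)
Bit 6: prefix='010' -> emit 'l', reset
Bit 7: prefix='0' (no match yet)
Bit 8: prefix='00' (no match yet)
Bit 9: prefix='001' -> emit 'j', reset
Bit 10: prefix='0' (no match yet)
Bit 11: prefix='00' (no match yet)
Bit 12: prefix='000' -> emit 'g', reset

Answer: 0 3 4 7 10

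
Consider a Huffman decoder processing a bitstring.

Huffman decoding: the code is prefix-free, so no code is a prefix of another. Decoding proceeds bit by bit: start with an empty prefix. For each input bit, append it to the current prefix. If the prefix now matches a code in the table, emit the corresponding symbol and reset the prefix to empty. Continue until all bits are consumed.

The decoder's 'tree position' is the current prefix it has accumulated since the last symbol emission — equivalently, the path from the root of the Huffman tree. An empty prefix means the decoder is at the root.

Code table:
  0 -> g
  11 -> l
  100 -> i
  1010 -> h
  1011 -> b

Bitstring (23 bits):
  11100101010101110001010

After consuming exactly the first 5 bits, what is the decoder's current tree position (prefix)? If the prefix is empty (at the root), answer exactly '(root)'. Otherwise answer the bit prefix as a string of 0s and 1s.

Bit 0: prefix='1' (no match yet)
Bit 1: prefix='11' -> emit 'l', reset
Bit 2: prefix='1' (no match yet)
Bit 3: prefix='10' (no match yet)
Bit 4: prefix='100' -> emit 'i', reset

Answer: (root)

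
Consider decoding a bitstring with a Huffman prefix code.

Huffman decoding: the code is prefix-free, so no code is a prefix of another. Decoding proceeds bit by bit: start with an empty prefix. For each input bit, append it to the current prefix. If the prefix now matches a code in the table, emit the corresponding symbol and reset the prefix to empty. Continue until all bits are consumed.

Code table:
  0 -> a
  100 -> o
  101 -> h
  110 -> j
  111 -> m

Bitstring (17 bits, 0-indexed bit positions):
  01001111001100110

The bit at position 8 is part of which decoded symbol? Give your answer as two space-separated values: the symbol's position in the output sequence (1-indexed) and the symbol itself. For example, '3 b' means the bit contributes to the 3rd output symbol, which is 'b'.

Answer: 4 o

Derivation:
Bit 0: prefix='0' -> emit 'a', reset
Bit 1: prefix='1' (no match yet)
Bit 2: prefix='10' (no match yet)
Bit 3: prefix='100' -> emit 'o', reset
Bit 4: prefix='1' (no match yet)
Bit 5: prefix='11' (no match yet)
Bit 6: prefix='111' -> emit 'm', reset
Bit 7: prefix='1' (no match yet)
Bit 8: prefix='10' (no match yet)
Bit 9: prefix='100' -> emit 'o', reset
Bit 10: prefix='1' (no match yet)
Bit 11: prefix='11' (no match yet)
Bit 12: prefix='110' -> emit 'j', reset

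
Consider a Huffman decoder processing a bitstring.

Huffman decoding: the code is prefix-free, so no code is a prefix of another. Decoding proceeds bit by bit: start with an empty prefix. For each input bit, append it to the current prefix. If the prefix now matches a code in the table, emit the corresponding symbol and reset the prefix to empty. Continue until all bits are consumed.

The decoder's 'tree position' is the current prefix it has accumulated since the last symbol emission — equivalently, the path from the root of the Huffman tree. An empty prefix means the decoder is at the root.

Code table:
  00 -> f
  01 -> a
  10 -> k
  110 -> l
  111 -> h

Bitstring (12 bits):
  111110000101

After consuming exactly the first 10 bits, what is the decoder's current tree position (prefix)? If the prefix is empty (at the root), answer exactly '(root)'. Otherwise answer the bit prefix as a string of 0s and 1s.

Bit 0: prefix='1' (no match yet)
Bit 1: prefix='11' (no match yet)
Bit 2: prefix='111' -> emit 'h', reset
Bit 3: prefix='1' (no match yet)
Bit 4: prefix='11' (no match yet)
Bit 5: prefix='110' -> emit 'l', reset
Bit 6: prefix='0' (no match yet)
Bit 7: prefix='00' -> emit 'f', reset
Bit 8: prefix='0' (no match yet)
Bit 9: prefix='01' -> emit 'a', reset

Answer: (root)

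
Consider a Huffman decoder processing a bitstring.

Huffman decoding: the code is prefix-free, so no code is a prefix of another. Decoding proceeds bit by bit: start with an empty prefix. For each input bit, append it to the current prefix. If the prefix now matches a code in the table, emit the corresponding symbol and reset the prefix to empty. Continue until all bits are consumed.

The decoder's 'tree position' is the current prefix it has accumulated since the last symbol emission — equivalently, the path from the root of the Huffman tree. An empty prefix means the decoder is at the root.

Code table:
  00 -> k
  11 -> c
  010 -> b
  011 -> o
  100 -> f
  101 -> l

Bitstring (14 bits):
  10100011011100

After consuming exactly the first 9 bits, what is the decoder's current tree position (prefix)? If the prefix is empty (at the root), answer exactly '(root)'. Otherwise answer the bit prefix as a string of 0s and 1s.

Bit 0: prefix='1' (no match yet)
Bit 1: prefix='10' (no match yet)
Bit 2: prefix='101' -> emit 'l', reset
Bit 3: prefix='0' (no match yet)
Bit 4: prefix='00' -> emit 'k', reset
Bit 5: prefix='0' (no match yet)
Bit 6: prefix='01' (no match yet)
Bit 7: prefix='011' -> emit 'o', reset
Bit 8: prefix='0' (no match yet)

Answer: 0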